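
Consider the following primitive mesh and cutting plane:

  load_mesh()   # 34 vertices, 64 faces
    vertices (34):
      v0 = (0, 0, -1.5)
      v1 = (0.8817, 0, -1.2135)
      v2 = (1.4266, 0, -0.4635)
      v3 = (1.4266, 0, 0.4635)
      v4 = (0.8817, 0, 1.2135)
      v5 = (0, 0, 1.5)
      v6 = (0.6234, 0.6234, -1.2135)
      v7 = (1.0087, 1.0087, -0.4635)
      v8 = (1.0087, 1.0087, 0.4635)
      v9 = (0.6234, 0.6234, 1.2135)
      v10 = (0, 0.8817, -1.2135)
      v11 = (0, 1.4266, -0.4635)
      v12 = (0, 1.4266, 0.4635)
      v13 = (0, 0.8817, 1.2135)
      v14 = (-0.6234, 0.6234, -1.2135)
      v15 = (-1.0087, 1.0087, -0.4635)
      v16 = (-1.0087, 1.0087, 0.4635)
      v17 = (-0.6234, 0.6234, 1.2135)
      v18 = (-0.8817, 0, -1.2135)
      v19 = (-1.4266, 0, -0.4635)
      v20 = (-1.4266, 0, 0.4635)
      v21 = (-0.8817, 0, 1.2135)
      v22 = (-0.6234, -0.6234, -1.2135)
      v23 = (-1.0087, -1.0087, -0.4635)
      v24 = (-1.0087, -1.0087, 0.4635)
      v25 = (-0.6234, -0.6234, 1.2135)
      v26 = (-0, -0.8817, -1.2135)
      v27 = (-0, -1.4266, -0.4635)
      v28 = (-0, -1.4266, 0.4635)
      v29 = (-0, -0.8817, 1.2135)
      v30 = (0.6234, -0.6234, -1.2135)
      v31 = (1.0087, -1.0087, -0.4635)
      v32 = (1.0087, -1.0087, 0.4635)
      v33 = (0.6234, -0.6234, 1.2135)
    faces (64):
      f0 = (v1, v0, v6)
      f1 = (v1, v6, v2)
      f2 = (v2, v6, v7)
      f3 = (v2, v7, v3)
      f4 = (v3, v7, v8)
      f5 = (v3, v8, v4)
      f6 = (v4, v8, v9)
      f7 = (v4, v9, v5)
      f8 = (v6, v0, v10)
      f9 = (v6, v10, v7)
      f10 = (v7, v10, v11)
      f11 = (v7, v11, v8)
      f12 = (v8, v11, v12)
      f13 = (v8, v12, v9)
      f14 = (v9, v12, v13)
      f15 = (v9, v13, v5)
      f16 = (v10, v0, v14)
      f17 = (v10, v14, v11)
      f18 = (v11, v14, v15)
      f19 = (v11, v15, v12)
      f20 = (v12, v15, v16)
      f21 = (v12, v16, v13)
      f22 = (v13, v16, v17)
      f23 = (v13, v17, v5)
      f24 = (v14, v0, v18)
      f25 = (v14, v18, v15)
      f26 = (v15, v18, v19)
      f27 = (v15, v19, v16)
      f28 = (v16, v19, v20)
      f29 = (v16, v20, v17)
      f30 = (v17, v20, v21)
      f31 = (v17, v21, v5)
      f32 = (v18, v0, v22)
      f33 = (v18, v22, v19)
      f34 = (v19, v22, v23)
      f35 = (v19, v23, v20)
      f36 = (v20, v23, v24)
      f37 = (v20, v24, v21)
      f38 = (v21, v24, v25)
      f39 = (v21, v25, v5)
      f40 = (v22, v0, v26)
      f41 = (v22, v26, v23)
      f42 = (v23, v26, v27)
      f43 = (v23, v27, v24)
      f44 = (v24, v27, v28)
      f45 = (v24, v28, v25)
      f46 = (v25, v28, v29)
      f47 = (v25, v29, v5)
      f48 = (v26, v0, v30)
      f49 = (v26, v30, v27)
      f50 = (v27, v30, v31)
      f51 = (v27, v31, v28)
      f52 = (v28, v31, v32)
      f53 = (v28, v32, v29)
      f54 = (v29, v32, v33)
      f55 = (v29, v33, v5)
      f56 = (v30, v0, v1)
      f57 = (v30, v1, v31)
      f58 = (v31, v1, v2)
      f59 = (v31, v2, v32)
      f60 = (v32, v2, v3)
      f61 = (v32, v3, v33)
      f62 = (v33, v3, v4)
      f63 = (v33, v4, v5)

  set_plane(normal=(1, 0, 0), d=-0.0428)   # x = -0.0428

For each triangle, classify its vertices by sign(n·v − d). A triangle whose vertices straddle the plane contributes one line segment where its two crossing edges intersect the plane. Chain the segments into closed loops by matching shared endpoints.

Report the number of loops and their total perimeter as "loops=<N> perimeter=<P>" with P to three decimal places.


Straddling triangles (20 of 64):
  (v10,v0,v14) [++-] → (-0.0428, 0.0428, -1.48033)–(-0.0428, 0.863966, -1.2135)  len=0.8634
  (v10,v14,v11) [+-+] → (-0.0428, 0.863966, -1.2135)–(-0.0428, 1.37146, -0.514992)  len=0.8634
  (v11,v14,v15) [+--] → (-0.0428, 1.37146, -0.514992)–(-0.0428, 1.40887, -0.4635)  len=0.0636
  (v11,v15,v12) [+-+] → (-0.0428, 1.40887, -0.4635)–(-0.0428, 1.40887, 0.424167)  len=0.8877
  (v12,v15,v16) [+--] → (-0.0428, 1.40887, 0.424167)–(-0.0428, 1.40887, 0.4635)  len=0.0393
  (v12,v16,v13) [+-+] → (-0.0428, 1.40887, 0.4635)–(-0.0428, 0.887089, 1.18168)  len=0.8877
  (v13,v16,v17) [+--] → (-0.0428, 0.887089, 1.18168)–(-0.0428, 0.863966, 1.2135)  len=0.0393
  (v13,v17,v5) [+-+] → (-0.0428, 0.863966, 1.2135)–(-0.0428, 0.0428, 1.48033)  len=0.8634
  (v14,v0,v18) [-+-] → (-0.0428, 0.0428, -1.48033)–(-0.0428, 0, -1.48609)  len=0.0432
  (v17,v21,v5) [--+] → (-0.0428, 0, 1.48609)–(-0.0428, 0.0428, 1.48033)  len=0.0432
  (v18,v0,v22) [-+-] → (-0.0428, 0, -1.48609)–(-0.0428, -0.0428, -1.48033)  len=0.0432
  (v21,v25,v5) [--+] → (-0.0428, -0.0428, 1.48033)–(-0.0428, 0, 1.48609)  len=0.0432
  (v22,v0,v26) [-++] → (-0.0428, -0.0428, -1.48033)–(-0.0428, -0.863966, -1.2135)  len=0.8634
  (v22,v26,v23) [-+-] → (-0.0428, -0.863966, -1.2135)–(-0.0428, -0.887089, -1.18168)  len=0.0393
  (v23,v26,v27) [-++] → (-0.0428, -0.887089, -1.18168)–(-0.0428, -1.40887, -0.4635)  len=0.8877
  (v23,v27,v24) [-+-] → (-0.0428, -1.40887, -0.4635)–(-0.0428, -1.40887, -0.424167)  len=0.0393
  (v24,v27,v28) [-++] → (-0.0428, -1.40887, -0.424167)–(-0.0428, -1.40887, 0.4635)  len=0.8877
  (v24,v28,v25) [-+-] → (-0.0428, -1.40887, 0.4635)–(-0.0428, -1.37146, 0.514992)  len=0.0636
  (v25,v28,v29) [-++] → (-0.0428, -1.37146, 0.514992)–(-0.0428, -0.863966, 1.2135)  len=0.8634
  (v25,v29,v5) [-++] → (-0.0428, -0.863966, 1.2135)–(-0.0428, -0.0428, 1.48033)  len=0.8634

Chained into 1 loop(s):
  loop 1: 20 segments, perimeter = 9.1887
Total perimeter = 9.189

loops=1 perimeter=9.189


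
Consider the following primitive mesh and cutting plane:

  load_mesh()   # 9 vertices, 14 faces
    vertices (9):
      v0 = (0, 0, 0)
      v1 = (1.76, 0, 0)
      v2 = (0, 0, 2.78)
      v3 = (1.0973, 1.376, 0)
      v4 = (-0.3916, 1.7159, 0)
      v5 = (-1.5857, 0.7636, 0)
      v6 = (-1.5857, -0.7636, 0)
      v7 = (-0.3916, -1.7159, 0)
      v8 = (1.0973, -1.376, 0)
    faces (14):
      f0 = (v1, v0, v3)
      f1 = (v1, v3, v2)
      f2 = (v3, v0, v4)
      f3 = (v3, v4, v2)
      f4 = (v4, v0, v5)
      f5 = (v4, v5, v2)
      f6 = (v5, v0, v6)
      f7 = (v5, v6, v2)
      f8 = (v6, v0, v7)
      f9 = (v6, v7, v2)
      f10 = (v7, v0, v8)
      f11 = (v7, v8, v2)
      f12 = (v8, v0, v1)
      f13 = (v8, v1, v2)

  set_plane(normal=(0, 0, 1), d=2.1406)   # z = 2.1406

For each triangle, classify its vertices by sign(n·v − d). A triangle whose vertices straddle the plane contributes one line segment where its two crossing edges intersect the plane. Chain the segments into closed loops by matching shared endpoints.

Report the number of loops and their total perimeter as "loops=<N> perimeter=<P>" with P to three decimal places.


Straddling triangles (7 of 14):
  (v1,v3,v2) [--+] → (0.252379, 0.31648, 2.1406)–(0.4048, 0, 2.1406)  len=0.3513
  (v3,v4,v2) [--+] → (-0.090068, 0.394657, 2.1406)–(0.252379, 0.31648, 2.1406)  len=0.3513
  (v4,v5,v2) [--+] → (-0.364711, 0.175628, 2.1406)–(-0.090068, 0.394657, 2.1406)  len=0.3513
  (v5,v6,v2) [--+] → (-0.364711, -0.175628, 2.1406)–(-0.364711, 0.175628, 2.1406)  len=0.3513
  (v6,v7,v2) [--+] → (-0.090068, -0.394657, 2.1406)–(-0.364711, -0.175628, 2.1406)  len=0.3513
  (v7,v8,v2) [--+] → (0.252379, -0.31648, 2.1406)–(-0.090068, -0.394657, 2.1406)  len=0.3513
  (v8,v1,v2) [--+] → (0.4048, 0, 2.1406)–(0.252379, -0.31648, 2.1406)  len=0.3513

Chained into 1 loop(s):
  loop 1: 7 segments, perimeter = 2.4589
Total perimeter = 2.459

loops=1 perimeter=2.459


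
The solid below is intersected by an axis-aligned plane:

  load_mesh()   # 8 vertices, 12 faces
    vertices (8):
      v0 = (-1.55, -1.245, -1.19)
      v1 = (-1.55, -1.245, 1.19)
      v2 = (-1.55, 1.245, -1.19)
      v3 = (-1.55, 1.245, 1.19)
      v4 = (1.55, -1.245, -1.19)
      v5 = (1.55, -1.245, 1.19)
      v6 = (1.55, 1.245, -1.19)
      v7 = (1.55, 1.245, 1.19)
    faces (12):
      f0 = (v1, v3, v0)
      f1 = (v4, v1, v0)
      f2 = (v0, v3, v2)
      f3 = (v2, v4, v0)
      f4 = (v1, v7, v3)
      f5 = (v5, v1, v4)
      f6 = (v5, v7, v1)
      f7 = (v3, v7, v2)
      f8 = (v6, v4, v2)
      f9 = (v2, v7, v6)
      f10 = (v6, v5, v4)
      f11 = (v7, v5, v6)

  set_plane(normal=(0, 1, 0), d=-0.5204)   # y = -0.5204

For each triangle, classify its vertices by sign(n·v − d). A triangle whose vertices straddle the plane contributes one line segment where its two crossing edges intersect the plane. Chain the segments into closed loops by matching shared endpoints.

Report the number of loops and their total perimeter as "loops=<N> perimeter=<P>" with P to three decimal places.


Straddling triangles (8 of 12):
  (v1,v3,v0) [-+-] → (-1.55, -0.5204, 1.19)–(-1.55, -0.5204, -0.49741)  len=1.6874
  (v0,v3,v2) [-++] → (-1.55, -0.5204, -0.49741)–(-1.55, -0.5204, -1.19)  len=0.6926
  (v2,v4,v0) [+--] → (0.647888, -0.5204, -1.19)–(-1.55, -0.5204, -1.19)  len=2.1979
  (v1,v7,v3) [-++] → (-0.647888, -0.5204, 1.19)–(-1.55, -0.5204, 1.19)  len=0.9021
  (v5,v7,v1) [-+-] → (1.55, -0.5204, 1.19)–(-0.647888, -0.5204, 1.19)  len=2.1979
  (v6,v4,v2) [+-+] → (1.55, -0.5204, -1.19)–(0.647888, -0.5204, -1.19)  len=0.9021
  (v6,v5,v4) [+--] → (1.55, -0.5204, 0.49741)–(1.55, -0.5204, -1.19)  len=1.6874
  (v7,v5,v6) [+-+] → (1.55, -0.5204, 1.19)–(1.55, -0.5204, 0.49741)  len=0.6926

Chained into 1 loop(s):
  loop 1: 8 segments, perimeter = 10.9600
Total perimeter = 10.960

loops=1 perimeter=10.960


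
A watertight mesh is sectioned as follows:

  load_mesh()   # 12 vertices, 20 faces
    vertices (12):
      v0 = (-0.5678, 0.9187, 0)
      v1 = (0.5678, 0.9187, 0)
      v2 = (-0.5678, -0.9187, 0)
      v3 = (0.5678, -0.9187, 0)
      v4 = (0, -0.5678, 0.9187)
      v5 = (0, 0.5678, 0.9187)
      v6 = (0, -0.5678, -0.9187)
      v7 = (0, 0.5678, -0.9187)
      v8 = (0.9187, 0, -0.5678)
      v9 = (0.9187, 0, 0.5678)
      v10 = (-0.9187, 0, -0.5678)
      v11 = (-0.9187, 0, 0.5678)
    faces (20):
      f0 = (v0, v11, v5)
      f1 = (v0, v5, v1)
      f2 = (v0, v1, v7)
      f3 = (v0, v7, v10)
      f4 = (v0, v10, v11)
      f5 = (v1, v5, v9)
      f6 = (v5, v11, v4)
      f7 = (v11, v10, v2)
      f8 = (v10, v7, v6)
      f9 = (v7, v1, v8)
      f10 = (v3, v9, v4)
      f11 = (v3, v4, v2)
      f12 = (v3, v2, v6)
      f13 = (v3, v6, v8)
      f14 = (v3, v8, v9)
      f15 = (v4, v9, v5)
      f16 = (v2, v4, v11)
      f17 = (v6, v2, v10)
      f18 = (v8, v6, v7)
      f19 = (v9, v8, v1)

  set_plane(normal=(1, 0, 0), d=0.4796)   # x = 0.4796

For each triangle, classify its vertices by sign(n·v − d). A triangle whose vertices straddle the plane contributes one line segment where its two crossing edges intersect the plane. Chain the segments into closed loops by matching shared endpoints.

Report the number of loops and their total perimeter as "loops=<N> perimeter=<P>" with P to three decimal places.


loops=1 perimeter=5.050

Straddling triangles (10 of 20):
  (v0,v5,v1) [--+] → (0.4796, 0.864192, 0.142708)–(0.4796, 0.9187, 0)  len=0.1528
  (v0,v1,v7) [-+-] → (0.4796, 0.9187, 0)–(0.4796, 0.864192, -0.142708)  len=0.1528
  (v1,v5,v9) [+-+] → (0.4796, 0.864192, 0.142708)–(0.4796, 0.271385, 0.735515)  len=0.8384
  (v7,v1,v8) [-++] → (0.4796, 0.864192, -0.142708)–(0.4796, 0.271385, -0.735515)  len=0.8384
  (v3,v9,v4) [++-] → (0.4796, -0.271385, 0.735515)–(0.4796, -0.864192, 0.142708)  len=0.8384
  (v3,v4,v2) [+--] → (0.4796, -0.864192, 0.142708)–(0.4796, -0.9187, 0)  len=0.1528
  (v3,v2,v6) [+--] → (0.4796, -0.9187, 0)–(0.4796, -0.864192, -0.142708)  len=0.1528
  (v3,v6,v8) [+-+] → (0.4796, -0.864192, -0.142708)–(0.4796, -0.271385, -0.735515)  len=0.8384
  (v4,v9,v5) [-+-] → (0.4796, -0.271385, 0.735515)–(0.4796, 0.271385, 0.735515)  len=0.5428
  (v8,v6,v7) [+--] → (0.4796, -0.271385, -0.735515)–(0.4796, 0.271385, -0.735515)  len=0.5428

Chained into 1 loop(s):
  loop 1: 10 segments, perimeter = 5.0500
Total perimeter = 5.050


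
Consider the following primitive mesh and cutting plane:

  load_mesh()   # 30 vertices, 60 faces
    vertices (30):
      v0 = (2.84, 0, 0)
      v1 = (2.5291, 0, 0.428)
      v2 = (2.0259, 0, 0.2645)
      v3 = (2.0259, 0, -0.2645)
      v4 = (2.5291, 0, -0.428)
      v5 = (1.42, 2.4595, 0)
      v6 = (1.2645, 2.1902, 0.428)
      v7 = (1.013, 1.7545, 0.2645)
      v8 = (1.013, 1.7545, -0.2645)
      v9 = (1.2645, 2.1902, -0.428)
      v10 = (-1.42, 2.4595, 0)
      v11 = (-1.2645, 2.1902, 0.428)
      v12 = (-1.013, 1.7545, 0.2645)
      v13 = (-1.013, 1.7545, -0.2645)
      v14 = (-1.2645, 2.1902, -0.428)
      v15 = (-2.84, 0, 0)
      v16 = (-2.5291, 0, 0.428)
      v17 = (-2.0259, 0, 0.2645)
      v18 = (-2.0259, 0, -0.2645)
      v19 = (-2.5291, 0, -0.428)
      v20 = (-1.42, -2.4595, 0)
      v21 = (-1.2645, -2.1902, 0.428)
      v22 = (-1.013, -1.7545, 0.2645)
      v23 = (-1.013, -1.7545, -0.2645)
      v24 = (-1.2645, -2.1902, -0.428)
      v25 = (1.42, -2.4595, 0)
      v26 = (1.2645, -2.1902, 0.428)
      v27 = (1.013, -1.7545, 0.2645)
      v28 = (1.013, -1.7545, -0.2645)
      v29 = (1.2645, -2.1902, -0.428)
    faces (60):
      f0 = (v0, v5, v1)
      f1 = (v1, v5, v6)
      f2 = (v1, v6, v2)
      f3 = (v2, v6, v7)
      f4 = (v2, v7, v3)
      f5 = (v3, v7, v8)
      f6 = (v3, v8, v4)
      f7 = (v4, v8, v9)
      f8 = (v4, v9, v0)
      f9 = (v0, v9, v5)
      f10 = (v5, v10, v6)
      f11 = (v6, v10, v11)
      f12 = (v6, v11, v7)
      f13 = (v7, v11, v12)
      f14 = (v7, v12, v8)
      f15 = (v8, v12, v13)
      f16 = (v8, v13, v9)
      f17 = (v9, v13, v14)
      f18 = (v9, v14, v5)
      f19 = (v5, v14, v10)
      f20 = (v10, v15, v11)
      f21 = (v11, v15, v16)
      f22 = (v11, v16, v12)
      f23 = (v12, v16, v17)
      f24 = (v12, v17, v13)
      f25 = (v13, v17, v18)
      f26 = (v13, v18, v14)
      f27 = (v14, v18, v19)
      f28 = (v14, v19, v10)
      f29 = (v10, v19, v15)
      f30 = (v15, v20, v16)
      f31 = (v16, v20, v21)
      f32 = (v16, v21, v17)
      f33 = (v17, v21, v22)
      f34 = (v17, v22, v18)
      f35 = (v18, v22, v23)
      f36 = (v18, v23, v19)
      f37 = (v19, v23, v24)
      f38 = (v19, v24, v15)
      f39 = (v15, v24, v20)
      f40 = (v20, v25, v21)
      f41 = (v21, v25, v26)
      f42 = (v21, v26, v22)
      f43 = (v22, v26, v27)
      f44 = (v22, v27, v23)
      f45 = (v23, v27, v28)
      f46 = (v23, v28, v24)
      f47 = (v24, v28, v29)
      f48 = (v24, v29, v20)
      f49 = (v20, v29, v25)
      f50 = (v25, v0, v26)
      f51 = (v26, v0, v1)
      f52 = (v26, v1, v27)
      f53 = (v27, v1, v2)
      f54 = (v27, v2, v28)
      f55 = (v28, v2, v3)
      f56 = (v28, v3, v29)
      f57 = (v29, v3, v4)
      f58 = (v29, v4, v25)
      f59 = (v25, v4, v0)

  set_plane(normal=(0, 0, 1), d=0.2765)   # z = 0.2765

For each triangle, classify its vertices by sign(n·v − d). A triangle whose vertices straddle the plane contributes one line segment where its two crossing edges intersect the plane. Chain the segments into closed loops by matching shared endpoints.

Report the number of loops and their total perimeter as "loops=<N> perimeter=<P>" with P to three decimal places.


loops=2 perimeter=28.212

Straddling triangles (24 of 60):
  (v0,v5,v1) [--+] → (2.13651, 0.870594, 0.2765)–(2.63915, 0, 0.2765)  len=1.0053
  (v1,v5,v6) [+-+] → (2.13651, 0.870594, 0.2765)–(1.31954, 2.28552, 0.2765)  len=1.6338
  (v1,v6,v2) [++-] → (1.97002, 0.160749, 0.2765)–(2.06283, 0, 0.2765)  len=0.1856
  (v2,v6,v7) [-+-] → (1.97002, 0.160749, 0.2765)–(1.03146, 1.78648, 0.2765)  len=1.8772
  (v5,v10,v6) [--+] → (0.314262, 2.28552, 0.2765)–(1.31954, 2.28552, 0.2765)  len=1.0053
  (v6,v10,v11) [+-+] → (0.314262, 2.28552, 0.2765)–(-1.31954, 2.28552, 0.2765)  len=1.6338
  (v6,v11,v7) [++-] → (0.845844, 1.78648, 0.2765)–(1.03146, 1.78648, 0.2765)  len=0.1856
  (v7,v11,v12) [-+-] → (0.845844, 1.78648, 0.2765)–(-1.03146, 1.78648, 0.2765)  len=1.8773
  (v10,v15,v11) [--+] → (-1.82218, 1.41493, 0.2765)–(-1.31954, 2.28552, 0.2765)  len=1.0053
  (v11,v15,v16) [+-+] → (-1.82218, 1.41493, 0.2765)–(-2.63915, 0, 0.2765)  len=1.6338
  (v11,v16,v12) [++-] → (-1.12427, 1.62573, 0.2765)–(-1.03146, 1.78648, 0.2765)  len=0.1856
  (v12,v16,v17) [-+-] → (-1.12427, 1.62573, 0.2765)–(-2.06283, 0, 0.2765)  len=1.8772
  (v15,v20,v16) [--+] → (-2.13651, -0.870594, 0.2765)–(-2.63915, 0, 0.2765)  len=1.0053
  (v16,v20,v21) [+-+] → (-2.13651, -0.870594, 0.2765)–(-1.31954, -2.28552, 0.2765)  len=1.6338
  (v16,v21,v17) [++-] → (-1.97002, -0.160749, 0.2765)–(-2.06283, 0, 0.2765)  len=0.1856
  (v17,v21,v22) [-+-] → (-1.97002, -0.160749, 0.2765)–(-1.03146, -1.78648, 0.2765)  len=1.8772
  (v20,v25,v21) [--+] → (-0.314262, -2.28552, 0.2765)–(-1.31954, -2.28552, 0.2765)  len=1.0053
  (v21,v25,v26) [+-+] → (-0.314262, -2.28552, 0.2765)–(1.31954, -2.28552, 0.2765)  len=1.6338
  (v21,v26,v22) [++-] → (-0.845844, -1.78648, 0.2765)–(-1.03146, -1.78648, 0.2765)  len=0.1856
  (v22,v26,v27) [-+-] → (-0.845844, -1.78648, 0.2765)–(1.03146, -1.78648, 0.2765)  len=1.8773
  (v25,v0,v26) [--+] → (1.82218, -1.41493, 0.2765)–(1.31954, -2.28552, 0.2765)  len=1.0053
  (v26,v0,v1) [+-+] → (1.82218, -1.41493, 0.2765)–(2.63915, 0, 0.2765)  len=1.6338
  (v26,v1,v27) [++-] → (1.12427, -1.62573, 0.2765)–(1.03146, -1.78648, 0.2765)  len=0.1856
  (v27,v1,v2) [-+-] → (1.12427, -1.62573, 0.2765)–(2.06283, 0, 0.2765)  len=1.8772

Chained into 2 loop(s):
  loop 1: 12 segments, perimeter = 15.8347
  loop 2: 12 segments, perimeter = 12.3771
Total perimeter = 28.212


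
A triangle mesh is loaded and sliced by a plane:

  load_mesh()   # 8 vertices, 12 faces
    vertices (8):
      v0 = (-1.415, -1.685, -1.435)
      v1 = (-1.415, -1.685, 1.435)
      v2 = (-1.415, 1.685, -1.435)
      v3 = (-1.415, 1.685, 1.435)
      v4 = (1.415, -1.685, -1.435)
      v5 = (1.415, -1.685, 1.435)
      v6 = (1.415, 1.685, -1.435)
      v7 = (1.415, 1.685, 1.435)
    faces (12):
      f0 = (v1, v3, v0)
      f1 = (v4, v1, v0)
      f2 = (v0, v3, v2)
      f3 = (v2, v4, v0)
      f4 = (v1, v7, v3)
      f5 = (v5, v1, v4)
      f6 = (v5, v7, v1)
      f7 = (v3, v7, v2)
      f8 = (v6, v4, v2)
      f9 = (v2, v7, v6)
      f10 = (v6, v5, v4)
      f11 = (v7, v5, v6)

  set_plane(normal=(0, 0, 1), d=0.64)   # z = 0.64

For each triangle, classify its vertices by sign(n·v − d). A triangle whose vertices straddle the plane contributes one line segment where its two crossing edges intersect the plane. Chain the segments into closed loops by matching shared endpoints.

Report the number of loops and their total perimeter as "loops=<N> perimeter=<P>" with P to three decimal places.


loops=1 perimeter=12.400

Straddling triangles (8 of 12):
  (v1,v3,v0) [++-] → (-1.415, 0.751498, 0.64)–(-1.415, -1.685, 0.64)  len=2.4365
  (v4,v1,v0) [-+-] → (-0.63108, -1.685, 0.64)–(-1.415, -1.685, 0.64)  len=0.7839
  (v0,v3,v2) [-+-] → (-1.415, 0.751498, 0.64)–(-1.415, 1.685, 0.64)  len=0.9335
  (v5,v1,v4) [++-] → (-0.63108, -1.685, 0.64)–(1.415, -1.685, 0.64)  len=2.0461
  (v3,v7,v2) [++-] → (0.63108, 1.685, 0.64)–(-1.415, 1.685, 0.64)  len=2.0461
  (v2,v7,v6) [-+-] → (0.63108, 1.685, 0.64)–(1.415, 1.685, 0.64)  len=0.7839
  (v6,v5,v4) [-+-] → (1.415, -0.751498, 0.64)–(1.415, -1.685, 0.64)  len=0.9335
  (v7,v5,v6) [++-] → (1.415, -0.751498, 0.64)–(1.415, 1.685, 0.64)  len=2.4365

Chained into 1 loop(s):
  loop 1: 8 segments, perimeter = 12.4000
Total perimeter = 12.400


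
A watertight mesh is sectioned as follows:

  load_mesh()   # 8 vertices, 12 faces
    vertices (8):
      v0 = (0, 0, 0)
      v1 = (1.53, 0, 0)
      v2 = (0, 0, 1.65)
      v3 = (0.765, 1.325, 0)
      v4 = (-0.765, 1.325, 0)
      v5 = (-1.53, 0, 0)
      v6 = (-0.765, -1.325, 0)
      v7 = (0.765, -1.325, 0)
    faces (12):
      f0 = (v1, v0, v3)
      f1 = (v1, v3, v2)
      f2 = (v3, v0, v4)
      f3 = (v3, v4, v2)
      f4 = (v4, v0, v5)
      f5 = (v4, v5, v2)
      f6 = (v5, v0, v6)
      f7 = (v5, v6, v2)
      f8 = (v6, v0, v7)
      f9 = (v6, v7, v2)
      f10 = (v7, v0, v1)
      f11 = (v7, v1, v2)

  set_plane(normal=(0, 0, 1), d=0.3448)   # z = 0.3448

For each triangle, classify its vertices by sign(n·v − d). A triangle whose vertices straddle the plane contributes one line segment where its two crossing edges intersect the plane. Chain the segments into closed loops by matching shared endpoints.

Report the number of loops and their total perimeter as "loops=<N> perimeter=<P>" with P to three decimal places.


loops=1 perimeter=7.262

Straddling triangles (6 of 12):
  (v1,v3,v2) [--+] → (0.605138, 1.04812, 0.3448)–(1.21028, 0, 0.3448)  len=1.2103
  (v3,v4,v2) [--+] → (-0.605138, 1.04812, 0.3448)–(0.605138, 1.04812, 0.3448)  len=1.2103
  (v4,v5,v2) [--+] → (-1.21028, 0, 0.3448)–(-0.605138, 1.04812, 0.3448)  len=1.2103
  (v5,v6,v2) [--+] → (-0.605138, -1.04812, 0.3448)–(-1.21028, 0, 0.3448)  len=1.2103
  (v6,v7,v2) [--+] → (0.605138, -1.04812, 0.3448)–(-0.605138, -1.04812, 0.3448)  len=1.2103
  (v7,v1,v2) [--+] → (1.21028, 0, 0.3448)–(0.605138, -1.04812, 0.3448)  len=1.2103

Chained into 1 loop(s):
  loop 1: 6 segments, perimeter = 7.2616
Total perimeter = 7.262


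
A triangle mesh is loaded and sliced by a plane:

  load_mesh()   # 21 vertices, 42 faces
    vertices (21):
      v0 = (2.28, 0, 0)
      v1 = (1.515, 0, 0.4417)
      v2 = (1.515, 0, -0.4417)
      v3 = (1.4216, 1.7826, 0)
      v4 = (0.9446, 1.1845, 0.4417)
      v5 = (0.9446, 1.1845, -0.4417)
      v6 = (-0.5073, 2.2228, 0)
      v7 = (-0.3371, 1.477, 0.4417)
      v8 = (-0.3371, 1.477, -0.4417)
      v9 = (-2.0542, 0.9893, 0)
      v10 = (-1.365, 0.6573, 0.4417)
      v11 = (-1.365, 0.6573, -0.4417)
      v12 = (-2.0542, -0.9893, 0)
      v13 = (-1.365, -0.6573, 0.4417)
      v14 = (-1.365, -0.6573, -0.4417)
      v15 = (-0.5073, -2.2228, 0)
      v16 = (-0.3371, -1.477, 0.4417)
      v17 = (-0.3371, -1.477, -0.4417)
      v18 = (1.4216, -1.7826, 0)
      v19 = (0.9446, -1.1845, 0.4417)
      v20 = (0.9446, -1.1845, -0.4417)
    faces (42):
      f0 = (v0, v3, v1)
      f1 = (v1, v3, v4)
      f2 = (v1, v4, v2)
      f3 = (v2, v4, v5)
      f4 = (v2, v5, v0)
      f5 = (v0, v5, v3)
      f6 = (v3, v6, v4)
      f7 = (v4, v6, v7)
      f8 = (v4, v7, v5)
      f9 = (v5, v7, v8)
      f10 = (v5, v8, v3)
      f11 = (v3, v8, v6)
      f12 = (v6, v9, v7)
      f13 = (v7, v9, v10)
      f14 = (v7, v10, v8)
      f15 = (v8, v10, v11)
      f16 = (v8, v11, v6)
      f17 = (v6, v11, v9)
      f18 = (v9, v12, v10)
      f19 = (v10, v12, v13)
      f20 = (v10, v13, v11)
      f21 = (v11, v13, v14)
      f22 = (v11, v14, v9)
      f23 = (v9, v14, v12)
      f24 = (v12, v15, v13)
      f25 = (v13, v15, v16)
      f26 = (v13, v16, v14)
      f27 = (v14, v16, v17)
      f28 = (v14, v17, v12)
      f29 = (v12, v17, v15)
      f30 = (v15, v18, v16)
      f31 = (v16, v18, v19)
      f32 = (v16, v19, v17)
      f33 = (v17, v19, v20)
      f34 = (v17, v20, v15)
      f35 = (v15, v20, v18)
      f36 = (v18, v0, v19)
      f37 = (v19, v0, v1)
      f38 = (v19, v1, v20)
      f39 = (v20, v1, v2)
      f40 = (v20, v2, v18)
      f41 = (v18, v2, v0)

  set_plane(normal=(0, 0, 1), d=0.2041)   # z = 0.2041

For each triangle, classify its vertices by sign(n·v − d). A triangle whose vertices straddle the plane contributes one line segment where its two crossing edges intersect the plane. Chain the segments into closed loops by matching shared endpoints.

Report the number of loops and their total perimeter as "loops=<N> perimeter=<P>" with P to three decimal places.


loops=2 perimeter=20.905

Straddling triangles (28 of 42):
  (v0,v3,v1) [--+] → (1.46476, 0.958899, 0.2041)–(1.92651, 0, 0.2041)  len=1.0643
  (v1,v3,v4) [+-+] → (1.46476, 0.958899, 0.2041)–(1.20119, 1.50623, 0.2041)  len=0.6075
  (v1,v4,v2) [++-] → (1.09802, 0.865916, 0.2041)–(1.515, 0, 0.2041)  len=0.9611
  (v2,v4,v5) [-+-] → (1.09802, 0.865916, 0.2041)–(0.9446, 1.1845, 0.2041)  len=0.3536
  (v3,v6,v4) [--+] → (0.163592, 1.74302, 0.2041)–(1.20119, 1.50623, 0.2041)  len=1.0643
  (v4,v6,v7) [+-+] → (0.163592, 1.74302, 0.2041)–(-0.428654, 1.87818, 0.2041)  len=0.6075
  (v4,v7,v5) [++-] → (0.0076271, 1.39833, 0.2041)–(0.9446, 1.1845, 0.2041)  len=0.9611
  (v5,v7,v8) [-+-] → (0.0076271, 1.39833, 0.2041)–(-0.3371, 1.477, 0.2041)  len=0.3536
  (v6,v9,v7) [--+] → (-1.26077, 1.21466, 0.2041)–(-0.428654, 1.87818, 0.2041)  len=1.0643
  (v7,v9,v10) [+-+] → (-1.26077, 1.21466, 0.2041)–(-1.73574, 0.83589, 0.2041)  len=0.6075
  (v7,v10,v8) [++-] → (-1.08854, 0.877767, 0.2041)–(-0.3371, 1.477, 0.2041)  len=0.9611
  (v8,v10,v11) [-+-] → (-1.08854, 0.877767, 0.2041)–(-1.365, 0.6573, 0.2041)  len=0.3536
  (v9,v12,v10) [--+] → (-1.73574, -0.228442, 0.2041)–(-1.73574, 0.83589, 0.2041)  len=1.0643
  (v10,v12,v13) [+-+] → (-1.73574, -0.228442, 0.2041)–(-1.73574, -0.83589, 0.2041)  len=0.6074
  (v10,v13,v11) [++-] → (-1.365, -0.303724, 0.2041)–(-1.365, 0.6573, 0.2041)  len=0.9610
  (v11,v13,v14) [-+-] → (-1.365, -0.303724, 0.2041)–(-1.365, -0.6573, 0.2041)  len=0.3536
  (v12,v15,v13) [--+] → (-0.903625, -1.49942, 0.2041)–(-1.73574, -0.83589, 0.2041)  len=1.0643
  (v13,v15,v16) [+-+] → (-0.903625, -1.49942, 0.2041)–(-0.428654, -1.87818, 0.2041)  len=0.6075
  (v13,v16,v14) [++-] → (-0.613565, -1.25653, 0.2041)–(-1.365, -0.6573, 0.2041)  len=0.9611
  (v14,v16,v17) [-+-] → (-0.613565, -1.25653, 0.2041)–(-0.3371, -1.477, 0.2041)  len=0.3536
  (v15,v18,v16) [--+] → (0.608943, -1.64139, 0.2041)–(-0.428654, -1.87818, 0.2041)  len=1.0643
  (v16,v18,v19) [+-+] → (0.608943, -1.64139, 0.2041)–(1.20119, -1.50623, 0.2041)  len=0.6075
  (v16,v19,v17) [++-] → (0.599873, -1.26317, 0.2041)–(-0.3371, -1.477, 0.2041)  len=0.9611
  (v17,v19,v20) [-+-] → (0.599873, -1.26317, 0.2041)–(0.9446, -1.1845, 0.2041)  len=0.3536
  (v18,v0,v19) [--+] → (1.66294, -0.547332, 0.2041)–(1.20119, -1.50623, 0.2041)  len=1.0643
  (v19,v0,v1) [+-+] → (1.66294, -0.547332, 0.2041)–(1.92651, 0, 0.2041)  len=0.6075
  (v19,v1,v20) [++-] → (1.36158, -0.318584, 0.2041)–(0.9446, -1.1845, 0.2041)  len=0.9611
  (v20,v1,v2) [-+-] → (1.36158, -0.318584, 0.2041)–(1.515, 0, 0.2041)  len=0.3536

Chained into 2 loop(s):
  loop 1: 14 segments, perimeter = 11.7024
  loop 2: 14 segments, perimeter = 9.2027
Total perimeter = 20.905


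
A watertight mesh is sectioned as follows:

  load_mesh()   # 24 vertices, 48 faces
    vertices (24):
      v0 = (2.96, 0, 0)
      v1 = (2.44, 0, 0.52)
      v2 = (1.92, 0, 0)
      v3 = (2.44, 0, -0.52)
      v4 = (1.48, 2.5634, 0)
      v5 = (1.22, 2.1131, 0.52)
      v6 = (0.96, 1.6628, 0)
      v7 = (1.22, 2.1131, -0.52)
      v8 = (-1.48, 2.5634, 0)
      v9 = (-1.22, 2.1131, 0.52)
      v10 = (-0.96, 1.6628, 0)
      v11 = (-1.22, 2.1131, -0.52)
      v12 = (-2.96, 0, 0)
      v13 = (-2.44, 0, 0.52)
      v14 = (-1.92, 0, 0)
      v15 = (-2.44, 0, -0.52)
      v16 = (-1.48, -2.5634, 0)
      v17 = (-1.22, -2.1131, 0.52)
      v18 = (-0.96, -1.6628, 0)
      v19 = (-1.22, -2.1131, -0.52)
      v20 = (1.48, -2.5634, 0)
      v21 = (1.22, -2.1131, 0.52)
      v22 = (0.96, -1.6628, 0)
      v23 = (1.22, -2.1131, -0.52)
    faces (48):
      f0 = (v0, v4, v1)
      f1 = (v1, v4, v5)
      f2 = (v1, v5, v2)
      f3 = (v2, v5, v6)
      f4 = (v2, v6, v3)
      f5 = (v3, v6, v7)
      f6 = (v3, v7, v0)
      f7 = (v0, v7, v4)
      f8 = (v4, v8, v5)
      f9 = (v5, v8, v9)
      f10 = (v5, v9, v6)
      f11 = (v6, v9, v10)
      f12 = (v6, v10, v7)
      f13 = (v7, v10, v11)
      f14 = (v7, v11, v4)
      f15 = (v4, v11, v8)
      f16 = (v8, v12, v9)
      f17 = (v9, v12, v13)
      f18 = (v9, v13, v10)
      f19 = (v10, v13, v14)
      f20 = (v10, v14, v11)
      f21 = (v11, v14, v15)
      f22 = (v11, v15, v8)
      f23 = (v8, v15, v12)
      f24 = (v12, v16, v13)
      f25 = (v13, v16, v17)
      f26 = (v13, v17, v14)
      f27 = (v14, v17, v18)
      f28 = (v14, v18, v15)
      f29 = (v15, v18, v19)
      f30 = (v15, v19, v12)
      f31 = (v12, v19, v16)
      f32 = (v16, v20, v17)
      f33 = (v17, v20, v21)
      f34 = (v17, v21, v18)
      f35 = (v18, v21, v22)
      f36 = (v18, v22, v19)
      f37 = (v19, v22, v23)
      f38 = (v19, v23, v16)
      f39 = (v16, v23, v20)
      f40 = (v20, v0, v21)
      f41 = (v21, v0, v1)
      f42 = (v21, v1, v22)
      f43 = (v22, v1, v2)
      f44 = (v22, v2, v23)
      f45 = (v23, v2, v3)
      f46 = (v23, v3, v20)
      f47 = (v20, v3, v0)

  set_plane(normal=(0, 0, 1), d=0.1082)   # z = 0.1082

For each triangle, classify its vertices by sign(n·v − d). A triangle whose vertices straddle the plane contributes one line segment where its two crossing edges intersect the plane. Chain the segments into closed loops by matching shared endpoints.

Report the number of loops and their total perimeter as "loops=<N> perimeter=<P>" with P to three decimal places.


loops=2 perimeter=29.280

Straddling triangles (24 of 48):
  (v0,v4,v1) [--+] → (1.67975, 2.03002, 0.1082)–(2.8518, 0, 0.1082)  len=2.3441
  (v1,v4,v5) [+-+] → (1.67975, 2.03002, 0.1082)–(1.4259, 2.4697, 0.1082)  len=0.5077
  (v1,v5,v2) [++-] → (1.77435, 0.439687, 0.1082)–(2.0282, 0, 0.1082)  len=0.5077
  (v2,v5,v6) [-+-] → (1.77435, 0.439687, 0.1082)–(1.0141, 1.7565, 0.1082)  len=1.5205
  (v4,v8,v5) [--+] → (-0.918192, 2.4697, 0.1082)–(1.4259, 2.4697, 0.1082)  len=2.3441
  (v5,v8,v9) [+-+] → (-0.918192, 2.4697, 0.1082)–(-1.4259, 2.4697, 0.1082)  len=0.5077
  (v5,v9,v6) [++-] → (0.506392, 1.7565, 0.1082)–(1.0141, 1.7565, 0.1082)  len=0.5077
  (v6,v9,v10) [-+-] → (0.506392, 1.7565, 0.1082)–(-1.0141, 1.7565, 0.1082)  len=1.5205
  (v8,v12,v9) [--+] → (-2.59795, 0.439687, 0.1082)–(-1.4259, 2.4697, 0.1082)  len=2.3441
  (v9,v12,v13) [+-+] → (-2.59795, 0.439687, 0.1082)–(-2.8518, 0, 0.1082)  len=0.5077
  (v9,v13,v10) [++-] → (-1.26795, 1.31681, 0.1082)–(-1.0141, 1.7565, 0.1082)  len=0.5077
  (v10,v13,v14) [-+-] → (-1.26795, 1.31681, 0.1082)–(-2.0282, 0, 0.1082)  len=1.5205
  (v12,v16,v13) [--+] → (-1.67975, -2.03002, 0.1082)–(-2.8518, 0, 0.1082)  len=2.3441
  (v13,v16,v17) [+-+] → (-1.67975, -2.03002, 0.1082)–(-1.4259, -2.4697, 0.1082)  len=0.5077
  (v13,v17,v14) [++-] → (-1.77435, -0.439687, 0.1082)–(-2.0282, 0, 0.1082)  len=0.5077
  (v14,v17,v18) [-+-] → (-1.77435, -0.439687, 0.1082)–(-1.0141, -1.7565, 0.1082)  len=1.5205
  (v16,v20,v17) [--+] → (0.918192, -2.4697, 0.1082)–(-1.4259, -2.4697, 0.1082)  len=2.3441
  (v17,v20,v21) [+-+] → (0.918192, -2.4697, 0.1082)–(1.4259, -2.4697, 0.1082)  len=0.5077
  (v17,v21,v18) [++-] → (-0.506392, -1.7565, 0.1082)–(-1.0141, -1.7565, 0.1082)  len=0.5077
  (v18,v21,v22) [-+-] → (-0.506392, -1.7565, 0.1082)–(1.0141, -1.7565, 0.1082)  len=1.5205
  (v20,v0,v21) [--+] → (2.59795, -0.439687, 0.1082)–(1.4259, -2.4697, 0.1082)  len=2.3441
  (v21,v0,v1) [+-+] → (2.59795, -0.439687, 0.1082)–(2.8518, 0, 0.1082)  len=0.5077
  (v21,v1,v22) [++-] → (1.26795, -1.31681, 0.1082)–(1.0141, -1.7565, 0.1082)  len=0.5077
  (v22,v1,v2) [-+-] → (1.26795, -1.31681, 0.1082)–(2.0282, 0, 0.1082)  len=1.5205

Chained into 2 loop(s):
  loop 1: 12 segments, perimeter = 17.1107
  loop 2: 12 segments, perimeter = 12.1693
Total perimeter = 29.280


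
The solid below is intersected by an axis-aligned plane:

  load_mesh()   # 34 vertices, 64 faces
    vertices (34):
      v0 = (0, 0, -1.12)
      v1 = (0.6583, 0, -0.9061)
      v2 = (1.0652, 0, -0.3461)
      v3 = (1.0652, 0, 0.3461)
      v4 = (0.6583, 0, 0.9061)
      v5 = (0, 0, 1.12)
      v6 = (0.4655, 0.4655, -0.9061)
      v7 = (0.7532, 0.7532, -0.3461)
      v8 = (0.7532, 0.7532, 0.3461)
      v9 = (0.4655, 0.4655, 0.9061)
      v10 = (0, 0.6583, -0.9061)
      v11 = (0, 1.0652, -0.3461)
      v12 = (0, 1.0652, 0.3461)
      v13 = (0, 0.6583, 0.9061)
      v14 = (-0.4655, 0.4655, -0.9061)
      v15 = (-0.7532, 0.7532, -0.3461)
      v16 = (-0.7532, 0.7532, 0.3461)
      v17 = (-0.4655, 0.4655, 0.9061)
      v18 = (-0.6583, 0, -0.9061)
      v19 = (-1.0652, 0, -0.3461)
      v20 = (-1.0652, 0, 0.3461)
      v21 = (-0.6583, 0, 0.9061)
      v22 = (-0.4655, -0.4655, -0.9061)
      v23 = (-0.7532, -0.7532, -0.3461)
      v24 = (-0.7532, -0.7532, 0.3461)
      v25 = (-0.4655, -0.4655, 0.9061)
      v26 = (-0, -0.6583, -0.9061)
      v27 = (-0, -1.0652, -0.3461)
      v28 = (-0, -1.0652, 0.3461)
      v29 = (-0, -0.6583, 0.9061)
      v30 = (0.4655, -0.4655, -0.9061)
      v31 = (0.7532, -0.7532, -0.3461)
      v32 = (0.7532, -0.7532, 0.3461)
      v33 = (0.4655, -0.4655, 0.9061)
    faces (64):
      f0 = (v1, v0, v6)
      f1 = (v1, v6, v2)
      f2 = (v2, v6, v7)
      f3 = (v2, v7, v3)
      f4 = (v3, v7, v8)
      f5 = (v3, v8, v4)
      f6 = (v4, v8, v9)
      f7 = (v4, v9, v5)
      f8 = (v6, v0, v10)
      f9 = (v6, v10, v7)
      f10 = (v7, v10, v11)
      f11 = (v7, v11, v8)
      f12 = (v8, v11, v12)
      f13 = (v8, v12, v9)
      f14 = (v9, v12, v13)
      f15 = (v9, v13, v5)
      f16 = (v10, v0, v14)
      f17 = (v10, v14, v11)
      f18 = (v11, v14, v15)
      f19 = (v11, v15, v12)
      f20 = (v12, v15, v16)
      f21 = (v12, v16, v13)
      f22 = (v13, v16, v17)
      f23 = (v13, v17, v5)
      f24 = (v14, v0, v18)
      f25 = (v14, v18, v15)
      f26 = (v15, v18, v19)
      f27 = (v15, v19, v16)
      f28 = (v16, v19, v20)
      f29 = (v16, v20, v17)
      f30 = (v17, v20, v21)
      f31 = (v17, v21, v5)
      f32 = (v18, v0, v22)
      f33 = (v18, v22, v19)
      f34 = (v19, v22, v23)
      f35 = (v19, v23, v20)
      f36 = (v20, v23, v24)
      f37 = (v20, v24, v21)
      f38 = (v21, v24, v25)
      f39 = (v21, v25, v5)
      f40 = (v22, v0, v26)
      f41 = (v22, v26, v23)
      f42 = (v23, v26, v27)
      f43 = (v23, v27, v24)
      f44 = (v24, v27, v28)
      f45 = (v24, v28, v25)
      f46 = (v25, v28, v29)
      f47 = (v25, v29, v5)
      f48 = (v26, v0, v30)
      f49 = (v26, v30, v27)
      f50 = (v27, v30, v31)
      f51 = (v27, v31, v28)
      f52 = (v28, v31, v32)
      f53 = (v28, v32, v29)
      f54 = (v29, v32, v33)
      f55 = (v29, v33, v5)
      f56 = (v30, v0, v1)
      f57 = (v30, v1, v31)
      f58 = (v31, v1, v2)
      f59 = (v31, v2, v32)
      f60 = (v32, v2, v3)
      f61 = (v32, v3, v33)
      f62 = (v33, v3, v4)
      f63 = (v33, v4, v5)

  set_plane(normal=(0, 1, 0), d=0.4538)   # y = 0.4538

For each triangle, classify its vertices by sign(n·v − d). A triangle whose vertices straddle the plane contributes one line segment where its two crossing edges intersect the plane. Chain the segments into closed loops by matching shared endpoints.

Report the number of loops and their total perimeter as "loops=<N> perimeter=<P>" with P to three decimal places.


loops=1 perimeter=6.054

Straddling triangles (20 of 64):
  (v1,v0,v6) [--+] → (0.4538, 0.4538, -0.911476)–(0.470346, 0.4538, -0.9061)  len=0.0174
  (v1,v6,v2) [-+-] → (0.470346, 0.4538, -0.9061)–(0.480573, 0.4538, -0.892025)  len=0.0174
  (v2,v6,v7) [-++] → (0.480573, 0.4538, -0.892025)–(0.877221, 0.4538, -0.3461)  len=0.6748
  (v2,v7,v3) [-+-] → (0.877221, 0.4538, -0.3461)–(0.877221, 0.4538, -0.0709477)  len=0.2752
  (v3,v7,v8) [-++] → (0.877221, 0.4538, -0.0709477)–(0.877221, 0.4538, 0.3461)  len=0.4170
  (v3,v8,v4) [-+-] → (0.877221, 0.4538, 0.3461)–(0.715477, 0.4538, 0.568702)  len=0.2752
  (v4,v8,v9) [-++] → (0.715477, 0.4538, 0.568702)–(0.470346, 0.4538, 0.9061)  len=0.4170
  (v4,v9,v5) [-+-] → (0.470346, 0.4538, 0.9061)–(0.4538, 0.4538, 0.911476)  len=0.0174
  (v6,v0,v10) [+-+] → (0.4538, 0.4538, -0.911476)–(0, 0.4538, -0.972548)  len=0.4579
  (v9,v13,v5) [++-] → (0, 0.4538, 0.972548)–(0.4538, 0.4538, 0.911476)  len=0.4579
  (v10,v0,v14) [+-+] → (0, 0.4538, -0.972548)–(-0.4538, 0.4538, -0.911476)  len=0.4579
  (v13,v17,v5) [++-] → (-0.4538, 0.4538, 0.911476)–(0, 0.4538, 0.972548)  len=0.4579
  (v14,v0,v18) [+--] → (-0.4538, 0.4538, -0.911476)–(-0.470346, 0.4538, -0.9061)  len=0.0174
  (v14,v18,v15) [+-+] → (-0.470346, 0.4538, -0.9061)–(-0.715477, 0.4538, -0.568702)  len=0.4170
  (v15,v18,v19) [+--] → (-0.715477, 0.4538, -0.568702)–(-0.877221, 0.4538, -0.3461)  len=0.2752
  (v15,v19,v16) [+-+] → (-0.877221, 0.4538, -0.3461)–(-0.877221, 0.4538, 0.0709477)  len=0.4170
  (v16,v19,v20) [+--] → (-0.877221, 0.4538, 0.0709477)–(-0.877221, 0.4538, 0.3461)  len=0.2752
  (v16,v20,v17) [+-+] → (-0.877221, 0.4538, 0.3461)–(-0.480573, 0.4538, 0.892025)  len=0.6748
  (v17,v20,v21) [+--] → (-0.480573, 0.4538, 0.892025)–(-0.470346, 0.4538, 0.9061)  len=0.0174
  (v17,v21,v5) [+--] → (-0.470346, 0.4538, 0.9061)–(-0.4538, 0.4538, 0.911476)  len=0.0174

Chained into 1 loop(s):
  loop 1: 20 segments, perimeter = 6.0544
Total perimeter = 6.054


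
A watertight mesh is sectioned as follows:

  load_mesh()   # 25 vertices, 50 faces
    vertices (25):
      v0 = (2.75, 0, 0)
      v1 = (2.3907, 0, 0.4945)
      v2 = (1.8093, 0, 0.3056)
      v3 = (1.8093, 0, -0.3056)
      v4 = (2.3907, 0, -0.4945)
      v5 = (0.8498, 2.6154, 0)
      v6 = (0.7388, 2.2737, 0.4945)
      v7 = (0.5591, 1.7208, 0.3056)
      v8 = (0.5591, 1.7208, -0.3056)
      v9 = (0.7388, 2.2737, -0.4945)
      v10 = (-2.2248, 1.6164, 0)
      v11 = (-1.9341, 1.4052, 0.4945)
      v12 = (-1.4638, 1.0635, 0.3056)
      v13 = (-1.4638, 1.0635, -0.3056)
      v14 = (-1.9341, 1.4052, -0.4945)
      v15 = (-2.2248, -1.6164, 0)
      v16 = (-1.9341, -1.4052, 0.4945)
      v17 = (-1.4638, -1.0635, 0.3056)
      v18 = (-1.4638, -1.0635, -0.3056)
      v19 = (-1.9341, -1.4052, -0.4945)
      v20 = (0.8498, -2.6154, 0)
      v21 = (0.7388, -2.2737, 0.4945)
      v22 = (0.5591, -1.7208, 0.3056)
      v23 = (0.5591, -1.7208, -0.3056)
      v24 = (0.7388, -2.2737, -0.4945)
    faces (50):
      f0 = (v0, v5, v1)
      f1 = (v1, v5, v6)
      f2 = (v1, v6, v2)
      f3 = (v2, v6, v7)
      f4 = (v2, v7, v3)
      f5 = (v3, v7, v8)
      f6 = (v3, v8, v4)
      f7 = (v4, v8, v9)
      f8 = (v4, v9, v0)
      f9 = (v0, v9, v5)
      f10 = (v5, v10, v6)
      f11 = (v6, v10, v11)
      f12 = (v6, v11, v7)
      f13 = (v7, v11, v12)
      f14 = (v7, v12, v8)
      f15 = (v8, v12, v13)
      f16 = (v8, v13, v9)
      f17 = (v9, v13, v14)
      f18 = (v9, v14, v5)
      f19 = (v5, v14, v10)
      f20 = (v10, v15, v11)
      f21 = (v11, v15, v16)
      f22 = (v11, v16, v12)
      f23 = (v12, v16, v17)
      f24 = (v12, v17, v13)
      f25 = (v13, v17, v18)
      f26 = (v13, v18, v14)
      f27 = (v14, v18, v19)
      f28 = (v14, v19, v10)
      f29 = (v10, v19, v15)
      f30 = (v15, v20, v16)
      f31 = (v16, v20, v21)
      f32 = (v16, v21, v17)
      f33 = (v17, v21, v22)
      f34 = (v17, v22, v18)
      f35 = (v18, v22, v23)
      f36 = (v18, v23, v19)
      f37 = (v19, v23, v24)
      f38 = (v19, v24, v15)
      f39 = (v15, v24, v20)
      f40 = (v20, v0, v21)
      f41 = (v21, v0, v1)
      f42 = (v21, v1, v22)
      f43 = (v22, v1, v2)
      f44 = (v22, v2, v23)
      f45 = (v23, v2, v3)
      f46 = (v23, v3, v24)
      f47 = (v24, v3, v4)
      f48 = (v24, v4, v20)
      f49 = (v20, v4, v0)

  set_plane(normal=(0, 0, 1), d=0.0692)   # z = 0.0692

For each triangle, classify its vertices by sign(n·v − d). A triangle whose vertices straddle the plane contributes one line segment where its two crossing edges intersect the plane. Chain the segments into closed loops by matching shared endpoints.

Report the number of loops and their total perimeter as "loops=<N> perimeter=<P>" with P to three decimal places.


Straddling triangles (20 of 50):
  (v0,v5,v1) [--+] → (1.06543, 2.2494, 0.0692)–(2.69972, 0, 0.0692)  len=2.7804
  (v1,v5,v6) [+-+] → (1.06543, 2.2494, 0.0692)–(0.834267, 2.56758, 0.0692)  len=0.3933
  (v2,v7,v3) [++-] → (1.04265, 1.05523, 0.0692)–(1.8093, 0, 0.0692)  len=1.3043
  (v3,v7,v8) [-+-] → (1.04265, 1.05523, 0.0692)–(0.5591, 1.7208, 0.0692)  len=0.8227
  (v5,v10,v6) [--+] → (-1.81008, 1.70838, 0.0692)–(0.834267, 2.56758, 0.0692)  len=2.7804
  (v6,v10,v11) [+-+] → (-1.81008, 1.70838, 0.0692)–(-2.18412, 1.58684, 0.0692)  len=0.3933
  (v7,v12,v8) [++-] → (-0.681383, 1.31773, 0.0692)–(0.5591, 1.7208, 0.0692)  len=1.3043
  (v8,v12,v13) [-+-] → (-0.681383, 1.31773, 0.0692)–(-1.4638, 1.0635, 0.0692)  len=0.8227
  (v10,v15,v11) [--+] → (-2.18412, -1.19356, 0.0692)–(-2.18412, 1.58684, 0.0692)  len=2.7804
  (v11,v15,v16) [+-+] → (-2.18412, -1.19356, 0.0692)–(-2.18412, -1.58684, 0.0692)  len=0.3933
  (v12,v17,v13) [++-] → (-1.4638, -0.240819, 0.0692)–(-1.4638, 1.0635, 0.0692)  len=1.3043
  (v13,v17,v18) [-+-] → (-1.4638, -0.240819, 0.0692)–(-1.4638, -1.0635, 0.0692)  len=0.8227
  (v15,v20,v16) [--+] → (0.460223, -2.44605, 0.0692)–(-2.18412, -1.58684, 0.0692)  len=2.7804
  (v16,v20,v21) [+-+] → (0.460223, -2.44605, 0.0692)–(0.834267, -2.56758, 0.0692)  len=0.3933
  (v17,v22,v18) [++-] → (-0.223317, -1.46657, 0.0692)–(-1.4638, -1.0635, 0.0692)  len=1.3043
  (v18,v22,v23) [-+-] → (-0.223317, -1.46657, 0.0692)–(0.5591, -1.7208, 0.0692)  len=0.8227
  (v20,v0,v21) [--+] → (2.46855, -0.31818, 0.0692)–(0.834267, -2.56758, 0.0692)  len=2.7804
  (v21,v0,v1) [+-+] → (2.46855, -0.31818, 0.0692)–(2.69972, 0, 0.0692)  len=0.3933
  (v22,v2,v23) [++-] → (1.32575, -0.665571, 0.0692)–(0.5591, -1.7208, 0.0692)  len=1.3043
  (v23,v2,v3) [-+-] → (1.32575, -0.665571, 0.0692)–(1.8093, 0, 0.0692)  len=0.8227

Chained into 2 loop(s):
  loop 1: 10 segments, perimeter = 15.8685
  loop 2: 10 segments, perimeter = 10.6350
Total perimeter = 26.504

loops=2 perimeter=26.504
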